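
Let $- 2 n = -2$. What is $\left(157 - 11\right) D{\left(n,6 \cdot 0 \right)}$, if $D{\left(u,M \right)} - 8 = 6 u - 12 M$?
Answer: $2044$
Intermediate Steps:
$n = 1$ ($n = \left(- \frac{1}{2}\right) \left(-2\right) = 1$)
$D{\left(u,M \right)} = 8 - 12 M + 6 u$ ($D{\left(u,M \right)} = 8 - \left(- 6 u + 12 M\right) = 8 - 12 M + 6 u$)
$\left(157 - 11\right) D{\left(n,6 \cdot 0 \right)} = \left(157 - 11\right) \left(8 - 12 \cdot 6 \cdot 0 + 6 \cdot 1\right) = 146 \left(8 - 0 + 6\right) = 146 \left(8 + 0 + 6\right) = 146 \cdot 14 = 2044$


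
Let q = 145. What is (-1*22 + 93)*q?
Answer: 10295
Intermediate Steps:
(-1*22 + 93)*q = (-1*22 + 93)*145 = (-22 + 93)*145 = 71*145 = 10295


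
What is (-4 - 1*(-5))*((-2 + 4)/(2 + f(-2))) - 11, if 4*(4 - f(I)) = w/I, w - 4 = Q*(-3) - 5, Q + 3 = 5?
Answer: -435/41 ≈ -10.610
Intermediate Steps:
Q = 2 (Q = -3 + 5 = 2)
w = -7 (w = 4 + (2*(-3) - 5) = 4 + (-6 - 5) = 4 - 11 = -7)
f(I) = 4 + 7/(4*I) (f(I) = 4 - (-7)/(4*I) = 4 + 7/(4*I))
(-4 - 1*(-5))*((-2 + 4)/(2 + f(-2))) - 11 = (-4 - 1*(-5))*((-2 + 4)/(2 + (4 + (7/4)/(-2)))) - 11 = (-4 + 5)*(2/(2 + (4 + (7/4)*(-½)))) - 11 = 1*(2/(2 + (4 - 7/8))) - 11 = 1*(2/(2 + 25/8)) - 11 = 1*(2/(41/8)) - 11 = 1*(2*(8/41)) - 11 = 1*(16/41) - 11 = 16/41 - 11 = -435/41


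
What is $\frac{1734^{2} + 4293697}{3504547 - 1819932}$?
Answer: $\frac{7300453}{1684615} \approx 4.3336$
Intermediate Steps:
$\frac{1734^{2} + 4293697}{3504547 - 1819932} = \frac{3006756 + 4293697}{1684615} = 7300453 \cdot \frac{1}{1684615} = \frac{7300453}{1684615}$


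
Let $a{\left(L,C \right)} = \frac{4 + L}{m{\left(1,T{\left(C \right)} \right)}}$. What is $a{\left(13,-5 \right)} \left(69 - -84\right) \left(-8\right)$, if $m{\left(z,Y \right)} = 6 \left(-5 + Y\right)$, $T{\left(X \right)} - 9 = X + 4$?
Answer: $-1156$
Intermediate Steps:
$T{\left(X \right)} = 13 + X$ ($T{\left(X \right)} = 9 + \left(X + 4\right) = 9 + \left(4 + X\right) = 13 + X$)
$m{\left(z,Y \right)} = -30 + 6 Y$
$a{\left(L,C \right)} = \frac{4 + L}{48 + 6 C}$ ($a{\left(L,C \right)} = \frac{4 + L}{-30 + 6 \left(13 + C\right)} = \frac{4 + L}{-30 + \left(78 + 6 C\right)} = \frac{4 + L}{48 + 6 C}$)
$a{\left(13,-5 \right)} \left(69 - -84\right) \left(-8\right) = \frac{4 + 13}{6 \left(8 - 5\right)} \left(69 - -84\right) \left(-8\right) = \frac{1}{6} \cdot \frac{1}{3} \cdot 17 \left(69 + 84\right) \left(-8\right) = \frac{1}{6} \cdot \frac{1}{3} \cdot 17 \cdot 153 \left(-8\right) = \frac{17}{18} \left(-1224\right) = -1156$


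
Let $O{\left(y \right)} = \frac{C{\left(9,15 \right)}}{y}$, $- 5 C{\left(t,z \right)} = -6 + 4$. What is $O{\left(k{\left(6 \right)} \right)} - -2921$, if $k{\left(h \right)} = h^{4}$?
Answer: $\frac{9464041}{3240} \approx 2921.0$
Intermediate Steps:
$C{\left(t,z \right)} = \frac{2}{5}$ ($C{\left(t,z \right)} = - \frac{-6 + 4}{5} = \left(- \frac{1}{5}\right) \left(-2\right) = \frac{2}{5}$)
$O{\left(y \right)} = \frac{2}{5 y}$
$O{\left(k{\left(6 \right)} \right)} - -2921 = \frac{2}{5 \cdot 6^{4}} - -2921 = \frac{2}{5 \cdot 1296} + 2921 = \frac{2}{5} \cdot \frac{1}{1296} + 2921 = \frac{1}{3240} + 2921 = \frac{9464041}{3240}$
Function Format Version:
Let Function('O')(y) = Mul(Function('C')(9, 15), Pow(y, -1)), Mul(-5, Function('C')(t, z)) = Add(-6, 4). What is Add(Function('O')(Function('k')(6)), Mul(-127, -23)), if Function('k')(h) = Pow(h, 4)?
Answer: Rational(9464041, 3240) ≈ 2921.0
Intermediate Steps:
Function('C')(t, z) = Rational(2, 5) (Function('C')(t, z) = Mul(Rational(-1, 5), Add(-6, 4)) = Mul(Rational(-1, 5), -2) = Rational(2, 5))
Function('O')(y) = Mul(Rational(2, 5), Pow(y, -1))
Add(Function('O')(Function('k')(6)), Mul(-127, -23)) = Add(Mul(Rational(2, 5), Pow(Pow(6, 4), -1)), Mul(-127, -23)) = Add(Mul(Rational(2, 5), Pow(1296, -1)), 2921) = Add(Mul(Rational(2, 5), Rational(1, 1296)), 2921) = Add(Rational(1, 3240), 2921) = Rational(9464041, 3240)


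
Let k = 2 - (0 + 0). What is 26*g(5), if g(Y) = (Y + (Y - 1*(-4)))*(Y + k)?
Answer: 2548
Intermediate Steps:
k = 2 (k = 2 - 1*0 = 2 + 0 = 2)
g(Y) = (2 + Y)*(4 + 2*Y) (g(Y) = (Y + (Y - 1*(-4)))*(Y + 2) = (Y + (Y + 4))*(2 + Y) = (Y + (4 + Y))*(2 + Y) = (4 + 2*Y)*(2 + Y) = (2 + Y)*(4 + 2*Y))
26*g(5) = 26*(8 + 2*5**2 + 8*5) = 26*(8 + 2*25 + 40) = 26*(8 + 50 + 40) = 26*98 = 2548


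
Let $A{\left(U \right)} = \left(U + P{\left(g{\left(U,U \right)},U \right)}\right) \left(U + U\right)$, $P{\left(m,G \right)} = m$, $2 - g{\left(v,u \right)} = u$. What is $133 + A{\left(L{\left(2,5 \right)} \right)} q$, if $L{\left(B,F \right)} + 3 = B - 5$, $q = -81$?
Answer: $2077$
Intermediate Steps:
$g{\left(v,u \right)} = 2 - u$
$L{\left(B,F \right)} = -8 + B$ ($L{\left(B,F \right)} = -3 + \left(B - 5\right) = -3 + \left(-5 + B\right) = -8 + B$)
$A{\left(U \right)} = 4 U$ ($A{\left(U \right)} = \left(U - \left(-2 + U\right)\right) \left(U + U\right) = 2 \cdot 2 U = 4 U$)
$133 + A{\left(L{\left(2,5 \right)} \right)} q = 133 + 4 \left(-8 + 2\right) \left(-81\right) = 133 + 4 \left(-6\right) \left(-81\right) = 133 - -1944 = 133 + 1944 = 2077$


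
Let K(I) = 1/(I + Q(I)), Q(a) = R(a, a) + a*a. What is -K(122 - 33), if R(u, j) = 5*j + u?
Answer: -1/8544 ≈ -0.00011704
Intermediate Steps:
R(u, j) = u + 5*j
Q(a) = a² + 6*a (Q(a) = (a + 5*a) + a*a = 6*a + a² = a² + 6*a)
K(I) = 1/(I + I*(6 + I))
-K(122 - 33) = -1/((122 - 33)*(7 + (122 - 33))) = -1/(89*(7 + 89)) = -1/(89*96) = -1*1/8544 = -1/8544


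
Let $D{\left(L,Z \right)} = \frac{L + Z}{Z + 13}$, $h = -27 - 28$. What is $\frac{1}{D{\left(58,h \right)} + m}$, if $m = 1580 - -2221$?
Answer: $\frac{14}{53213} \approx 0.00026309$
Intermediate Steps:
$h = -55$
$m = 3801$ ($m = 1580 + 2221 = 3801$)
$D{\left(L,Z \right)} = \frac{L + Z}{13 + Z}$
$\frac{1}{D{\left(58,h \right)} + m} = \frac{1}{\frac{58 - 55}{13 - 55} + 3801} = \frac{1}{\frac{1}{-42} \cdot 3 + 3801} = \frac{1}{\left(- \frac{1}{42}\right) 3 + 3801} = \frac{1}{- \frac{1}{14} + 3801} = \frac{1}{\frac{53213}{14}} = \frac{14}{53213}$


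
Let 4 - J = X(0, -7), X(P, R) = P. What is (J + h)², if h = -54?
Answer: 2500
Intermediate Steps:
J = 4 (J = 4 - 1*0 = 4 + 0 = 4)
(J + h)² = (4 - 54)² = (-50)² = 2500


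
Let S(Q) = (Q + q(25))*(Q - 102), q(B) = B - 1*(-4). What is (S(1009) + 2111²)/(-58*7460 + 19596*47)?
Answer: 5397787/488332 ≈ 11.054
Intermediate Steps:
q(B) = 4 + B (q(B) = B + 4 = 4 + B)
S(Q) = (-102 + Q)*(29 + Q) (S(Q) = (Q + (4 + 25))*(Q - 102) = (Q + 29)*(-102 + Q) = (29 + Q)*(-102 + Q) = (-102 + Q)*(29 + Q))
(S(1009) + 2111²)/(-58*7460 + 19596*47) = ((-2958 + 1009² - 73*1009) + 2111²)/(-58*7460 + 19596*47) = ((-2958 + 1018081 - 73657) + 4456321)/(-432680 + 921012) = (941466 + 4456321)/488332 = 5397787*(1/488332) = 5397787/488332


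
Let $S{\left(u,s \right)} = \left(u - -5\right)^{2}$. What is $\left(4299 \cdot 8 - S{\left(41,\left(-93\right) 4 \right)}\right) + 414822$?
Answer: $447098$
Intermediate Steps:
$S{\left(u,s \right)} = \left(5 + u\right)^{2}$ ($S{\left(u,s \right)} = \left(u + 5\right)^{2} = \left(5 + u\right)^{2}$)
$\left(4299 \cdot 8 - S{\left(41,\left(-93\right) 4 \right)}\right) + 414822 = \left(4299 \cdot 8 - \left(5 + 41\right)^{2}\right) + 414822 = \left(34392 - 46^{2}\right) + 414822 = \left(34392 - 2116\right) + 414822 = 32276 + 414822 = 447098$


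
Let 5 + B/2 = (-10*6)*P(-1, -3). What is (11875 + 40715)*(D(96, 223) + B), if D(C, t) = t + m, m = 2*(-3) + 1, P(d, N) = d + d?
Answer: 23560320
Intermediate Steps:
P(d, N) = 2*d
B = 230 (B = -10 + 2*((-10*6)*(2*(-1))) = -10 + 2*(-60*(-2)) = -10 + 2*120 = -10 + 240 = 230)
m = -5 (m = -6 + 1 = -5)
D(C, t) = -5 + t (D(C, t) = t - 5 = -5 + t)
(11875 + 40715)*(D(96, 223) + B) = (11875 + 40715)*((-5 + 223) + 230) = 52590*(218 + 230) = 52590*448 = 23560320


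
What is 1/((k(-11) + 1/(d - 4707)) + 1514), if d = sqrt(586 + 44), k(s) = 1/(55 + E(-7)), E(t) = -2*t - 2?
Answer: 75287998649862/113987137662007703 + 13467*sqrt(70)/227974275324015406 ≈ 0.00066050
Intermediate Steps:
E(t) = -2 - 2*t
k(s) = 1/67 (k(s) = 1/(55 + (-2 - 2*(-7))) = 1/(55 + (-2 + 14)) = 1/(55 + 12) = 1/67)
d = 3*sqrt(70) (d = sqrt(630) = 3*sqrt(70) ≈ 25.100)
1/((k(-11) + 1/(d - 4707)) + 1514) = 1/((1/67 + 1/(3*sqrt(70) - 4707)) + 1514) = 1/((1/67 + 1/(-4707 + 3*sqrt(70))) + 1514) = 1/(101439/67 + 1/(-4707 + 3*sqrt(70)))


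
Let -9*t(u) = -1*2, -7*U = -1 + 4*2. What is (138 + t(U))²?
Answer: 1547536/81 ≈ 19105.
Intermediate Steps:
U = -1 (U = -(-1 + 4*2)/7 = -(-1 + 8)/7 = -⅐*7 = -1)
t(u) = 2/9 (t(u) = -(-1)*2/9 = -⅑*(-2) = 2/9)
(138 + t(U))² = (138 + 2/9)² = (1244/9)² = 1547536/81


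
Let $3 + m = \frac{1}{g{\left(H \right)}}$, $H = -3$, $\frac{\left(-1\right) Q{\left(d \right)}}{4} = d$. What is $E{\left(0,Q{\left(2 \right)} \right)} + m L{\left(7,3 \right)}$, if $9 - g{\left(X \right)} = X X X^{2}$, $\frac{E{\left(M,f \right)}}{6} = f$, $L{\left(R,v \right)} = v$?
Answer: $- \frac{1369}{24} \approx -57.042$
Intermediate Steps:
$Q{\left(d \right)} = - 4 d$
$E{\left(M,f \right)} = 6 f$
$g{\left(X \right)} = 9 - X^{4}$ ($g{\left(X \right)} = 9 - X X X^{2} = 9 - X^{2} X^{2} = 9 - X^{4}$)
$m = - \frac{217}{72}$ ($m = -3 + \frac{1}{9 - \left(-3\right)^{4}} = -3 + \frac{1}{9 - 81} = -3 + \frac{1}{-72} = -3 - \frac{1}{72} = - \frac{217}{72} \approx -3.0139$)
$E{\left(0,Q{\left(2 \right)} \right)} + m L{\left(7,3 \right)} = 6 \left(\left(-4\right) 2\right) - \frac{217}{24} = 6 \left(-8\right) - \frac{217}{24} = -48 - \frac{217}{24} = - \frac{1369}{24}$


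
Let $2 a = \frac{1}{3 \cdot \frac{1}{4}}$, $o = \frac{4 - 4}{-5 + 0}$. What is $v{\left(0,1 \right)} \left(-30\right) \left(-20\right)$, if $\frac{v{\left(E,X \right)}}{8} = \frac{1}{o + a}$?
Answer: $7200$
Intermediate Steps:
$o = 0$ ($o = \frac{0}{-5} = 0 \left(- \frac{1}{5}\right) = 0$)
$a = \frac{2}{3}$ ($a = \frac{1}{2 \cdot \frac{3}{4}} = \frac{1}{2} \cdot \frac{4}{3} = \frac{2}{3} \approx 0.66667$)
$v{\left(E,X \right)} = 12$ ($v{\left(E,X \right)} = \frac{8}{0 + \frac{2}{3}} = \frac{8}{\frac{2}{3}} = 8 \cdot \frac{3}{2} = 12$)
$v{\left(0,1 \right)} \left(-30\right) \left(-20\right) = 12 \left(-30\right) \left(-20\right) = \left(-360\right) \left(-20\right) = 7200$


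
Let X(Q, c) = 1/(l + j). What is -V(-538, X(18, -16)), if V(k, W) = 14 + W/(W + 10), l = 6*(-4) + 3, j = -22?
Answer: -6005/429 ≈ -13.998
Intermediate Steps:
l = -21 (l = -24 + 3 = -21)
X(Q, c) = -1/43 (X(Q, c) = 1/(-21 - 22) = 1/(-43) = -1/43)
V(k, W) = 14 + W/(10 + W)
-V(-538, X(18, -16)) = -5*(28 + 3*(-1/43))/(10 - 1/43) = -5*(28 - 3/43)/429/43 = -5*43*1201/(429*43) = -1*6005/429 = -6005/429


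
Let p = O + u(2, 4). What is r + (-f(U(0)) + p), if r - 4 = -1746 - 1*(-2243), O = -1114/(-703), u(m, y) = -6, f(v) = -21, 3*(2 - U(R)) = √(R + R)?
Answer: 363862/703 ≈ 517.58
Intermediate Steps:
U(R) = 2 - √2*√R/3 (U(R) = 2 - √(R + R)/3 = 2 - √2*√R/3)
O = 1114/703 (O = -1114*(-1/703) = 1114/703 ≈ 1.5846)
p = -3104/703 (p = 1114/703 - 6 = -3104/703 ≈ -4.4154)
r = 501 (r = 4 + (-1746 - 1*(-2243)) = 4 + (-1746 + 2243) = 4 + 497 = 501)
r + (-f(U(0)) + p) = 501 + (-1*(-21) - 3104/703) = 501 + (21 - 3104/703) = 501 + 11659/703 = 363862/703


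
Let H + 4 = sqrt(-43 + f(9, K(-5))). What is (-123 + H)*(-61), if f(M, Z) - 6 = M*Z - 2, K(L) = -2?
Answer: 7747 - 61*I*sqrt(57) ≈ 7747.0 - 460.54*I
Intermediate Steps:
f(M, Z) = 4 + M*Z (f(M, Z) = 6 + (M*Z - 2) = 6 + (-2 + M*Z) = 4 + M*Z)
H = -4 + I*sqrt(57) (H = -4 + sqrt(-43 + (4 + 9*(-2))) = -4 + sqrt(-43 + (4 - 18)) = -4 + sqrt(-43 - 14) = -4 + sqrt(-57) = -4 + I*sqrt(57) ≈ -4.0 + 7.5498*I)
(-123 + H)*(-61) = (-123 + (-4 + I*sqrt(57)))*(-61) = (-127 + I*sqrt(57))*(-61) = 7747 - 61*I*sqrt(57)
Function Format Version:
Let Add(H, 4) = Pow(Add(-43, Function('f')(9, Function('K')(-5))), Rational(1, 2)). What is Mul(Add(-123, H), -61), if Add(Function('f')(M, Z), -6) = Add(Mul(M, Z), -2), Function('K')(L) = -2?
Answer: Add(7747, Mul(-61, I, Pow(57, Rational(1, 2)))) ≈ Add(7747.0, Mul(-460.54, I))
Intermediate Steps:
Function('f')(M, Z) = Add(4, Mul(M, Z)) (Function('f')(M, Z) = Add(6, Add(Mul(M, Z), -2)) = Add(6, Add(-2, Mul(M, Z))) = Add(4, Mul(M, Z)))
H = Add(-4, Mul(I, Pow(57, Rational(1, 2)))) (H = Add(-4, Pow(Add(-43, Add(4, Mul(9, -2))), Rational(1, 2))) = Add(-4, Pow(Add(-43, Add(4, -18)), Rational(1, 2))) = Add(-4, Pow(Add(-43, -14), Rational(1, 2))) = Add(-4, Pow(-57, Rational(1, 2))) = Add(-4, Mul(I, Pow(57, Rational(1, 2)))) ≈ Add(-4.0000, Mul(7.5498, I)))
Mul(Add(-123, H), -61) = Mul(Add(-123, Add(-4, Mul(I, Pow(57, Rational(1, 2))))), -61) = Mul(Add(-127, Mul(I, Pow(57, Rational(1, 2)))), -61) = Add(7747, Mul(-61, I, Pow(57, Rational(1, 2))))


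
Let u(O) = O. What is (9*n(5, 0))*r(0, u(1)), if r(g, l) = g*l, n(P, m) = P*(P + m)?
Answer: 0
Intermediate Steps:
(9*n(5, 0))*r(0, u(1)) = (9*(5*(5 + 0)))*(0*1) = (9*(5*5))*0 = (9*25)*0 = 225*0 = 0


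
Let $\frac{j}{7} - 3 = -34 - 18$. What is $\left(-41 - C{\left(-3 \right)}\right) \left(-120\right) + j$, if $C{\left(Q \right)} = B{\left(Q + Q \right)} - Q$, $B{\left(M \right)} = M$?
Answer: $4217$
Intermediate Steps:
$j = -343$ ($j = 21 + 7 \left(-34 - 18\right) = 21 + 7 \left(-52\right) = 21 - 364 = -343$)
$C{\left(Q \right)} = Q$ ($C{\left(Q \right)} = \left(Q + Q\right) - Q = 2 Q - Q = Q$)
$\left(-41 - C{\left(-3 \right)}\right) \left(-120\right) + j = \left(-41 - -3\right) \left(-120\right) - 343 = \left(-41 + 3\right) \left(-120\right) - 343 = \left(-38\right) \left(-120\right) - 343 = 4560 - 343 = 4217$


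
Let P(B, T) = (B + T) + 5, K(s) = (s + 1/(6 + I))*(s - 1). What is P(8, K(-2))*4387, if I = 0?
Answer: 162319/2 ≈ 81160.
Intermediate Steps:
K(s) = (-1 + s)*(⅙ + s) (K(s) = (s + 1/(6 + 0))*(s - 1) = (s + 1/6)*(-1 + s) = (s + ⅙)*(-1 + s) = (⅙ + s)*(-1 + s) = (-1 + s)*(⅙ + s))
P(B, T) = 5 + B + T
P(8, K(-2))*4387 = (5 + 8 + (-⅙ + (-2)² - ⅚*(-2)))*4387 = (5 + 8 + (-⅙ + 4 + 5/3))*4387 = (5 + 8 + 11/2)*4387 = (37/2)*4387 = 162319/2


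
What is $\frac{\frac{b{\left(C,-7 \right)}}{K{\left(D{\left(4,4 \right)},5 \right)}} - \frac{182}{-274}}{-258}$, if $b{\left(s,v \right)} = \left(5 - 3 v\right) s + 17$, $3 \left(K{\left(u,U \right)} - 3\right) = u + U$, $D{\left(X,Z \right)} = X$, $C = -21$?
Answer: $\frac{71927}{212076} \approx 0.33916$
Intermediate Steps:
$K{\left(u,U \right)} = 3 + \frac{U}{3} + \frac{u}{3}$ ($K{\left(u,U \right)} = 3 + \frac{u + U}{3} = 3 + \frac{U + u}{3} = 3 + \left(\frac{U}{3} + \frac{u}{3}\right) = 3 + \frac{U}{3} + \frac{u}{3}$)
$b{\left(s,v \right)} = 17 + s \left(5 - 3 v\right)$ ($b{\left(s,v \right)} = s \left(5 - 3 v\right) + 17 = 17 + s \left(5 - 3 v\right)$)
$\frac{\frac{b{\left(C,-7 \right)}}{K{\left(D{\left(4,4 \right)},5 \right)}} - \frac{182}{-274}}{-258} = \frac{\frac{17 + 5 \left(-21\right) - \left(-63\right) \left(-7\right)}{3 + \frac{1}{3} \cdot 5 + \frac{1}{3} \cdot 4} - \frac{182}{-274}}{-258} = \left(\frac{17 - 105 - 441}{3 + \frac{5}{3} + \frac{4}{3}} - - \frac{91}{137}\right) \left(- \frac{1}{258}\right) = \left(- \frac{529}{6} + \frac{91}{137}\right) \left(- \frac{1}{258}\right) = \left(- \frac{71927}{822}\right) \left(- \frac{1}{258}\right) = \frac{71927}{212076}$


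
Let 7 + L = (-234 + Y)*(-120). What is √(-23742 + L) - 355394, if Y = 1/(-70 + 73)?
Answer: -355394 + √4291 ≈ -3.5533e+5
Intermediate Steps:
Y = ⅓ (Y = 1/3 = ⅓ ≈ 0.33333)
L = 28033 (L = -7 + (-234 + ⅓)*(-120) = -7 - 701/3*(-120) = -7 + 28040 = 28033)
√(-23742 + L) - 355394 = √(-23742 + 28033) - 355394 = √4291 - 355394 = -355394 + √4291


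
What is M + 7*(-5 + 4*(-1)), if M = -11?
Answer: -74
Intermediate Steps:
M + 7*(-5 + 4*(-1)) = -11 + 7*(-5 + 4*(-1)) = -11 + 7*(-5 - 4) = -11 + 7*(-9) = -11 - 63 = -74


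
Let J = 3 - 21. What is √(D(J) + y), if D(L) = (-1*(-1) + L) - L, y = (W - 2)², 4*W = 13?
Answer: √41/4 ≈ 1.6008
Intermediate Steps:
W = 13/4 (W = (¼)*13 = 13/4 ≈ 3.2500)
y = 25/16 (y = (13/4 - 2)² = (5/4)² = 25/16 ≈ 1.5625)
J = -18
D(L) = 1 (D(L) = (1 + L) - L = 1)
√(D(J) + y) = √(1 + 25/16) = √(41/16) = √41/4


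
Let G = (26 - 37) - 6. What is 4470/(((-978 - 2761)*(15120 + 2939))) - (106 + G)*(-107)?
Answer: 643017724853/67522601 ≈ 9523.0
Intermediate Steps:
G = -17 (G = -11 - 6 = -17)
4470/(((-978 - 2761)*(15120 + 2939))) - (106 + G)*(-107) = 4470/(((-978 - 2761)*(15120 + 2939))) - (106 - 17)*(-107) = 4470/((-3739*18059)) - 89*(-107) = 4470/(-67522601) - 1*(-9523) = 4470*(-1/67522601) + 9523 = -4470/67522601 + 9523 = 643017724853/67522601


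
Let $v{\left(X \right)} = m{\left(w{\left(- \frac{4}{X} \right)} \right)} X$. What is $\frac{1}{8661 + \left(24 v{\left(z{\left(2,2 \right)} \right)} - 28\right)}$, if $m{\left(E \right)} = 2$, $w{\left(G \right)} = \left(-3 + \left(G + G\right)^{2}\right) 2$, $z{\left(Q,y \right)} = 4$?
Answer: $\frac{1}{8825} \approx 0.00011331$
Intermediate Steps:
$w{\left(G \right)} = -6 + 8 G^{2}$ ($w{\left(G \right)} = \left(-3 + \left(2 G\right)^{2}\right) 2 = \left(-3 + 4 G^{2}\right) 2 = -6 + 8 G^{2}$)
$v{\left(X \right)} = 2 X$
$\frac{1}{8661 + \left(24 v{\left(z{\left(2,2 \right)} \right)} - 28\right)} = \frac{1}{8661 - \left(28 - 24 \cdot 2 \cdot 4\right)} = \frac{1}{8661 + \left(24 \cdot 8 - 28\right)} = \frac{1}{8661 + \left(192 - 28\right)} = \frac{1}{8661 + 164} = \frac{1}{8825}$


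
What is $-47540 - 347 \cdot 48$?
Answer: $-64196$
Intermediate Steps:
$-47540 - 347 \cdot 48 = -47540 - 16656 = -64196$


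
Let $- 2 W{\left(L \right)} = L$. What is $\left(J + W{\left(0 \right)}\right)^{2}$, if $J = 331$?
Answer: $109561$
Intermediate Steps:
$W{\left(L \right)} = - \frac{L}{2}$
$\left(J + W{\left(0 \right)}\right)^{2} = \left(331 - 0\right)^{2} = \left(331 + 0\right)^{2} = 331^{2} = 109561$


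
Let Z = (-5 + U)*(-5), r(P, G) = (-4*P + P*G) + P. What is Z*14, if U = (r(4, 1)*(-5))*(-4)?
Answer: 11550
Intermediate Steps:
r(P, G) = -3*P + G*P (r(P, G) = (-4*P + G*P) + P = -3*P + G*P)
U = -160 (U = ((4*(-3 + 1))*(-5))*(-4) = ((4*(-2))*(-5))*(-4) = -8*(-5)*(-4) = 40*(-4) = -160)
Z = 825 (Z = (-5 - 160)*(-5) = -165*(-5) = 825)
Z*14 = 825*14 = 11550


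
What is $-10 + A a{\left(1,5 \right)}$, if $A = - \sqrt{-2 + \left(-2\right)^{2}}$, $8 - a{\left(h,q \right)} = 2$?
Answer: $-10 - 6 \sqrt{2} \approx -18.485$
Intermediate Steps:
$a{\left(h,q \right)} = 6$ ($a{\left(h,q \right)} = 8 - 2 = 6$)
$A = - \sqrt{2}$ ($A = - \sqrt{-2 + 4} = - \sqrt{2} \approx -1.4142$)
$-10 + A a{\left(1,5 \right)} = -10 + - \sqrt{2} \cdot 6 = -10 - 6 \sqrt{2}$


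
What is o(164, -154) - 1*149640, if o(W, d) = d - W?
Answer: -149958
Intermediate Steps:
o(164, -154) - 1*149640 = (-154 - 1*164) - 1*149640 = (-154 - 164) - 149640 = -318 - 149640 = -149958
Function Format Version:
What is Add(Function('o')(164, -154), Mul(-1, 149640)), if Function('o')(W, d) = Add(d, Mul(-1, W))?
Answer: -149958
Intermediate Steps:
Add(Function('o')(164, -154), Mul(-1, 149640)) = Add(Add(-154, Mul(-1, 164)), Mul(-1, 149640)) = Add(Add(-154, -164), -149640) = Add(-318, -149640) = -149958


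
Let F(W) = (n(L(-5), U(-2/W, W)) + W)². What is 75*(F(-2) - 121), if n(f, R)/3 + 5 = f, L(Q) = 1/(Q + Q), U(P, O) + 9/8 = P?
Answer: 53487/4 ≈ 13372.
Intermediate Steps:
U(P, O) = -9/8 + P
L(Q) = 1/(2*Q)
n(f, R) = -15 + 3*f
F(W) = (-153/10 + W)² (F(W) = ((-15 + 3*((½)/(-5))) + W)² = ((-15 + 3*((½)*(-⅕))) + W)² = ((-15 + 3*(-⅒)) + W)² = ((-15 - 3/10) + W)² = (-153/10 + W)²)
75*(F(-2) - 121) = 75*((-153 + 10*(-2))²/100 - 121) = 75*((-153 - 20)²/100 - 121) = 75*((1/100)*(-173)² - 121) = 75*((1/100)*29929 - 121) = 75*(29929/100 - 121) = 75*(17829/100) = 53487/4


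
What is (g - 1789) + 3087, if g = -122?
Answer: 1176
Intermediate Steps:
(g - 1789) + 3087 = (-122 - 1789) + 3087 = -1911 + 3087 = 1176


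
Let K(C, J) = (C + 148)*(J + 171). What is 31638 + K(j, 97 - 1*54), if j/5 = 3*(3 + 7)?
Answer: 95410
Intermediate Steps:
j = 150 (j = 5*(3*(3 + 7)) = 5*(3*10) = 5*30 = 150)
K(C, J) = (148 + C)*(171 + J)
31638 + K(j, 97 - 1*54) = 31638 + (25308 + 148*(97 - 1*54) + 171*150 + 150*(97 - 1*54)) = 31638 + (25308 + 148*(97 - 54) + 25650 + 150*(97 - 54)) = 31638 + (25308 + 148*43 + 25650 + 150*43) = 31638 + (25308 + 6364 + 25650 + 6450) = 31638 + 63772 = 95410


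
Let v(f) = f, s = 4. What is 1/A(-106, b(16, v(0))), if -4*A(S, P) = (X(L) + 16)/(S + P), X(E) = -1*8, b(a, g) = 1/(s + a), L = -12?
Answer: 2119/40 ≈ 52.975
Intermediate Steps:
b(a, g) = 1/(4 + a)
X(E) = -8
A(S, P) = -2/(P + S) (A(S, P) = -(-8 + 16)/(4*(S + P)) = -2/(P + S))
1/A(-106, b(16, v(0))) = 1/(-2/(1/(4 + 16) - 106)) = 1/(-2/(1/20 - 106)) = 1/(-2/(-2119/20)) = 1/(-2*(-20/2119)) = 1/(40/2119) = 2119/40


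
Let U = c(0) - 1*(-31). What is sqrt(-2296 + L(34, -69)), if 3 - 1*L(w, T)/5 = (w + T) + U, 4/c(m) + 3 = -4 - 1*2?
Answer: I*sqrt(20329)/3 ≈ 47.527*I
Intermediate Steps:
c(m) = -4/9 (c(m) = 4/(-3 + (-4 - 1*2)) = 4/(-3 + (-4 - 2)) = 4/(-3 - 6) = 4/(-9) = 4*(-1/9) = -4/9)
U = 275/9 (U = -4/9 - 1*(-31) = -4/9 + 31 = 275/9 ≈ 30.556)
L(w, T) = -1240/9 - 5*T - 5*w (L(w, T) = 15 - 5*((w + T) + 275/9) = 15 - 5*((T + w) + 275/9) = 15 - 5*(275/9 + T + w) = 15 + (-1375/9 - 5*T - 5*w) = -1240/9 - 5*T - 5*w)
sqrt(-2296 + L(34, -69)) = sqrt(-2296 + (-1240/9 - 5*(-69) - 5*34)) = sqrt(-2296 + (-1240/9 + 345 - 170)) = sqrt(-2296 + 335/9) = sqrt(-20329/9) = I*sqrt(20329)/3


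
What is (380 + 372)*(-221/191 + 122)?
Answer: 17356912/191 ≈ 90874.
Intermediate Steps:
(380 + 372)*(-221/191 + 122) = 752*(-221*1/191 + 122) = 752*(-221/191 + 122) = 752*(23081/191) = 17356912/191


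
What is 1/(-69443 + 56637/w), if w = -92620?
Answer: -92620/6431867297 ≈ -1.4400e-5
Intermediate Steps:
1/(-69443 + 56637/w) = 1/(-69443 + 56637/(-92620)) = 1/(-69443 + 56637*(-1/92620)) = 1/(-69443 - 56637/92620) = 1/(-6431867297/92620) = -92620/6431867297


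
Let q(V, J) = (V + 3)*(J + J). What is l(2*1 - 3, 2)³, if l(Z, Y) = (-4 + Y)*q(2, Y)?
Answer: -64000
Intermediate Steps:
q(V, J) = 2*J*(3 + V) (q(V, J) = (3 + V)*(2*J) = 2*J*(3 + V))
l(Z, Y) = 10*Y*(-4 + Y) (l(Z, Y) = (-4 + Y)*(2*Y*(3 + 2)) = (-4 + Y)*(2*Y*5) = (-4 + Y)*(10*Y) = 10*Y*(-4 + Y))
l(2*1 - 3, 2)³ = (10*2*(-4 + 2))³ = (10*2*(-2))³ = (-40)³ = -64000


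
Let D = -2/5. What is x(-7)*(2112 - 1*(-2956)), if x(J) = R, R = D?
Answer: -10136/5 ≈ -2027.2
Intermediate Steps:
D = -⅖ (D = -2*⅕ = -⅖ ≈ -0.40000)
R = -⅖ ≈ -0.40000
x(J) = -⅖
x(-7)*(2112 - 1*(-2956)) = -2*(2112 - 1*(-2956))/5 = -2*(2112 + 2956)/5 = -⅖*5068 = -10136/5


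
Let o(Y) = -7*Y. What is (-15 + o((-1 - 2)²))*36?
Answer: -2808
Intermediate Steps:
(-15 + o((-1 - 2)²))*36 = (-15 - 7*(-1 - 2)²)*36 = (-15 - 7*(-3)²)*36 = (-15 - 7*9)*36 = (-15 - 63)*36 = -78*36 = -2808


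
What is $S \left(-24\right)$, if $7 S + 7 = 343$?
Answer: $-1152$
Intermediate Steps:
$S = 48$ ($S = -1 + \frac{1}{7} \cdot 343 = -1 + 49 = 48$)
$S \left(-24\right) = 48 \left(-24\right) = -1152$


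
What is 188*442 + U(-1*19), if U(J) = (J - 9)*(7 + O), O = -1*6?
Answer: 83068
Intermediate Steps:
O = -6
U(J) = -9 + J (U(J) = (J - 9)*(7 - 6) = (-9 + J)*1 = -9 + J)
188*442 + U(-1*19) = 188*442 + (-9 - 1*19) = 83096 + (-9 - 19) = 83096 - 28 = 83068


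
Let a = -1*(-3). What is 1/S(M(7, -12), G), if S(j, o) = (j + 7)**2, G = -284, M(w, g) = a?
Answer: 1/100 ≈ 0.010000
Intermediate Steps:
a = 3
M(w, g) = 3
S(j, o) = (7 + j)**2
1/S(M(7, -12), G) = 1/((7 + 3)**2) = 1/(10**2) = 1/100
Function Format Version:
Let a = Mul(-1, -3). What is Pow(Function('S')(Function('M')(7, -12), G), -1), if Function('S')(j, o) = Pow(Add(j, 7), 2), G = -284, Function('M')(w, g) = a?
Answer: Rational(1, 100) ≈ 0.010000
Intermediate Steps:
a = 3
Function('M')(w, g) = 3
Function('S')(j, o) = Pow(Add(7, j), 2)
Pow(Function('S')(Function('M')(7, -12), G), -1) = Pow(Pow(Add(7, 3), 2), -1) = Pow(Pow(10, 2), -1) = Pow(100, -1) = Rational(1, 100)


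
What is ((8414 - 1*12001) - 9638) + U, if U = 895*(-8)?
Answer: -20385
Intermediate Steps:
U = -7160
((8414 - 1*12001) - 9638) + U = ((8414 - 1*12001) - 9638) - 7160 = ((8414 - 12001) - 9638) - 7160 = (-3587 - 9638) - 7160 = -13225 - 7160 = -20385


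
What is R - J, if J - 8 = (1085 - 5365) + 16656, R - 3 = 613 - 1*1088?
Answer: -12856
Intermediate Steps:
R = -472 (R = 3 + (613 - 1*1088) = 3 + (613 - 1088) = 3 - 475 = -472)
J = 12384 (J = 8 + ((1085 - 5365) + 16656) = 8 + (-4280 + 16656) = 8 + 12376 = 12384)
R - J = -472 - 1*12384 = -472 - 12384 = -12856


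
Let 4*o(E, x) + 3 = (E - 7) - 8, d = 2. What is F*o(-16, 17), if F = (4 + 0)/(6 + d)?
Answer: -17/4 ≈ -4.2500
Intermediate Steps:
o(E, x) = -9/2 + E/4 (o(E, x) = -¾ + ((E - 7) - 8)/4 = -¾ + ((-7 + E) - 8)/4 = -¾ + (-15 + E)/4 = -¾ + (-15/4 + E/4) = -9/2 + E/4)
F = ½ (F = (4 + 0)/(6 + 2) = 4/8 = 4*(⅛) = ½ ≈ 0.50000)
F*o(-16, 17) = (-9/2 + (¼)*(-16))/2 = (-9/2 - 4)/2 = (½)*(-17/2) = -17/4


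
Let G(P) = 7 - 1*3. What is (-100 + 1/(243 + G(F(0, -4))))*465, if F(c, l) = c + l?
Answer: -11485035/247 ≈ -46498.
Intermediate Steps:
G(P) = 4 (G(P) = 7 - 3 = 4)
(-100 + 1/(243 + G(F(0, -4))))*465 = (-100 + 1/(243 + 4))*465 = (-100 + 1/247)*465 = -24699/247*465 = -11485035/247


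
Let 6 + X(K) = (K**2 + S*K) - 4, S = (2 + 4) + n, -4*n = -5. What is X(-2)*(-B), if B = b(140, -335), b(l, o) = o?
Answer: -13735/2 ≈ -6867.5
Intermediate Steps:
n = 5/4 (n = -1/4*(-5) = 5/4 ≈ 1.2500)
S = 29/4 (S = (2 + 4) + 5/4 = 6 + 5/4 = 29/4 ≈ 7.2500)
B = -335
X(K) = -10 + K**2 + 29*K/4 (X(K) = -6 + ((K**2 + 29*K/4) - 4) = -6 + (-4 + K**2 + 29*K/4) = -10 + K**2 + 29*K/4)
X(-2)*(-B) = (-10 + (-2)**2 + (29/4)*(-2))*(-1*(-335)) = (-10 + 4 - 29/2)*335 = -41/2*335 = -13735/2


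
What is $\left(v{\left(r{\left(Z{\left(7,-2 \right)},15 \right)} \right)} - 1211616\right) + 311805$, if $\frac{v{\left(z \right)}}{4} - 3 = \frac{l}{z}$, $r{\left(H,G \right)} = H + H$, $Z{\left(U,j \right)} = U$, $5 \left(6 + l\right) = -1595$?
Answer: $- \frac{6299243}{7} \approx -8.9989 \cdot 10^{5}$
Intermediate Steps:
$l = -325$ ($l = -6 + \frac{1}{5} \left(-1595\right) = -6 - 319 = -325$)
$r{\left(H,G \right)} = 2 H$
$v{\left(z \right)} = 12 - \frac{1300}{z}$ ($v{\left(z \right)} = 12 + 4 \left(- \frac{325}{z}\right) = 12 - \frac{1300}{z}$)
$\left(v{\left(r{\left(Z{\left(7,-2 \right)},15 \right)} \right)} - 1211616\right) + 311805 = \left(\left(12 - \frac{1300}{2 \cdot 7}\right) - 1211616\right) + 311805 = \left(\left(12 - \frac{1300}{14}\right) - 1211616\right) + 311805 = \left(\left(12 - \frac{650}{7}\right) - 1211616\right) + 311805 = \left(- \frac{566}{7} - 1211616\right) + 311805 = - \frac{8481878}{7} + 311805 = - \frac{6299243}{7}$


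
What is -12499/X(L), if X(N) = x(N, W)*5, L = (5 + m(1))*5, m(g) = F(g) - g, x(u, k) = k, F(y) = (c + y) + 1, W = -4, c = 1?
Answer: 12499/20 ≈ 624.95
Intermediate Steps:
F(y) = 2 + y (F(y) = (1 + y) + 1 = 2 + y)
m(g) = 2 (m(g) = (2 + g) - g = 2)
L = 35 (L = (5 + 2)*5 = 7*5 = 35)
X(N) = -20 (X(N) = -4*5 = -20)
-12499/X(L) = -12499/(-20) = -12499*(-1/20) = 12499/20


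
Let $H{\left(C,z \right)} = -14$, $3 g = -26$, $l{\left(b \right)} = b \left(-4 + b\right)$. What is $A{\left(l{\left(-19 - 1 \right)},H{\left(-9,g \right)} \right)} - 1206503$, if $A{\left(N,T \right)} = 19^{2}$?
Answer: $-1206142$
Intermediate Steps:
$g = - \frac{26}{3}$ ($g = \frac{1}{3} \left(-26\right) = - \frac{26}{3} \approx -8.6667$)
$A{\left(N,T \right)} = 361$
$A{\left(l{\left(-19 - 1 \right)},H{\left(-9,g \right)} \right)} - 1206503 = 361 - 1206503 = -1206142$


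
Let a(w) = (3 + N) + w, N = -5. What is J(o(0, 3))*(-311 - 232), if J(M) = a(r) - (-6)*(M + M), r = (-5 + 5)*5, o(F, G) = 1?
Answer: -5430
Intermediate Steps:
r = 0 (r = 0*5 = 0)
a(w) = -2 + w (a(w) = (3 - 5) + w = -2 + w)
J(M) = -2 + 12*M (J(M) = (-2 + 0) - (-6)*(M + M) = -2 - (-6)*2*M = -2 - (-12)*M = -2 + 12*M)
J(o(0, 3))*(-311 - 232) = (-2 + 12*1)*(-311 - 232) = (-2 + 12)*(-543) = 10*(-543) = -5430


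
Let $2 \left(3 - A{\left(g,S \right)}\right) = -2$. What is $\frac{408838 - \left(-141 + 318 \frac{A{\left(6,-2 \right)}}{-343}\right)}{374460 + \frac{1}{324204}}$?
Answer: $\frac{45479683694076}{41640690435463} \approx 1.0922$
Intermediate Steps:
$A{\left(g,S \right)} = 4$ ($A{\left(g,S \right)} = 3 - -1 = 3 + 1 = 4$)
$\frac{408838 - \left(-141 + 318 \frac{A{\left(6,-2 \right)}}{-343}\right)}{374460 + \frac{1}{324204}} = \frac{408838 + \left(- 318 \frac{4}{-343} + 141\right)}{374460 + \frac{1}{324204}} = \frac{408838 + \left(- 318 \cdot 4 \left(- \frac{1}{343}\right) + 141\right)}{374460 + \frac{1}{324204}} = \frac{408838 + \left(\left(-318\right) \left(- \frac{4}{343}\right) + 141\right)}{\frac{121401429841}{324204}} = \left(408838 + \left(\frac{1272}{343} + 141\right)\right) \frac{324204}{121401429841} = \left(408838 + \frac{49635}{343}\right) \frac{324204}{121401429841} = \frac{140281069}{343} \cdot \frac{324204}{121401429841} = \frac{45479683694076}{41640690435463}$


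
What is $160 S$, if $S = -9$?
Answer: $-1440$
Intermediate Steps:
$160 S = 160 \left(-9\right) = -1440$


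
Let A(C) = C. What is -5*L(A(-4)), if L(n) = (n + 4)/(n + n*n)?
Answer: 0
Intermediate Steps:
L(n) = (4 + n)/(n + n²)
-5*L(A(-4)) = -5*(4 - 4)/((-4)*(1 - 4)) = -(-5)*0/(4*(-3)) = -(-5)*(-1)*0/(4*3) = -5*0 = 0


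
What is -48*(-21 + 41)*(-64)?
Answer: 61440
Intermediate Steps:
-48*(-21 + 41)*(-64) = -48*20*(-64) = -960*(-64) = 61440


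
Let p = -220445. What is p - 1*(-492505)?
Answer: 272060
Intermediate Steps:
p - 1*(-492505) = -220445 - 1*(-492505) = -220445 + 492505 = 272060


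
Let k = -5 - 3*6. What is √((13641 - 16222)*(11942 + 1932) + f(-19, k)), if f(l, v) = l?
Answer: 3*I*√3978757 ≈ 5984.0*I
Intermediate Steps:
k = -23 (k = -5 - 18 = -23)
√((13641 - 16222)*(11942 + 1932) + f(-19, k)) = √((13641 - 16222)*(11942 + 1932) - 19) = √(-2581*13874 - 19) = √(-35808794 - 19) = √(-35808813) = 3*I*√3978757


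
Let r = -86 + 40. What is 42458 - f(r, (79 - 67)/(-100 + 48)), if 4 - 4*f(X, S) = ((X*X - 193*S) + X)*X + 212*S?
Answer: 471317/26 ≈ 18128.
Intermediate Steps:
r = -46
f(X, S) = 1 - 53*S - X*(X + X**2 - 193*S)/4 (f(X, S) = 1 - (((X*X - 193*S) + X)*X + 212*S)/4 = 1 - (((X**2 - 193*S) + X)*X + 212*S)/4 = 1 - ((X + X**2 - 193*S)*X + 212*S)/4 = 1 - (X*(X + X**2 - 193*S) + 212*S)/4 = 1 - (212*S + X*(X + X**2 - 193*S))/4 = 1 + (-53*S - X*(X + X**2 - 193*S)/4) = 1 - 53*S - X*(X + X**2 - 193*S)/4)
42458 - f(r, (79 - 67)/(-100 + 48)) = 42458 - (1 - 53*(79 - 67)/(-100 + 48) - 1/4*(-46)**2 - 1/4*(-46)**3 + (193/4)*((79 - 67)/(-100 + 48))*(-46)) = 42458 - (1 - 636/(-52) - 1/4*2116 - 1/4*(-97336) + (193/4)*(12/(-52))*(-46)) = 42458 - (1 - 636*(-1)/52 - 529 + 24334 + (193/4)*(12*(-1/52))*(-46)) = 42458 - (1 - 53*(-3/13) - 529 + 24334 + (193/4)*(-3/13)*(-46)) = 42458 - (1 + 159/13 - 529 + 24334 + 13317/26) = 42458 - 1*632591/26 = 42458 - 632591/26 = 471317/26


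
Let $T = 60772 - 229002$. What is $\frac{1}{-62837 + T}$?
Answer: $- \frac{1}{231067} \approx -4.3277 \cdot 10^{-6}$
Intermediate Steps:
$T = -168230$
$\frac{1}{-62837 + T} = \frac{1}{-62837 - 168230} = \frac{1}{-231067} = - \frac{1}{231067}$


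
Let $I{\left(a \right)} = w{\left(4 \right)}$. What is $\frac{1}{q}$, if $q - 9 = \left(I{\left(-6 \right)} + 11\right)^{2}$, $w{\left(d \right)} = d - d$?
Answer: $\frac{1}{130} \approx 0.0076923$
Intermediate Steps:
$w{\left(d \right)} = 0$
$I{\left(a \right)} = 0$
$q = 130$ ($q = 9 + \left(0 + 11\right)^{2} = 9 + 11^{2} = 9 + 121 = 130$)
$\frac{1}{q} = \frac{1}{130}$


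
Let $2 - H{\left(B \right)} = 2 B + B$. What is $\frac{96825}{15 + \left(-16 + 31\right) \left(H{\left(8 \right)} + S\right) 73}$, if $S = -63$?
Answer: $- \frac{6455}{6204} \approx -1.0405$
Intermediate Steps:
$H{\left(B \right)} = 2 - 3 B$ ($H{\left(B \right)} = 2 - \left(2 B + B\right) = 2 - 3 B$)
$\frac{96825}{15 + \left(-16 + 31\right) \left(H{\left(8 \right)} + S\right) 73} = \frac{96825}{15 + \left(-16 + 31\right) \left(\left(2 - 24\right) - 63\right) 73} = \frac{96825}{15 + 15 \left(\left(2 - 24\right) - 63\right) 73} = \frac{96825}{15 + 15 \left(-22 - 63\right) 73} = \frac{96825}{15 + 15 \left(-85\right) 73} = \frac{96825}{15 - 93075} = \frac{96825}{-93060} = 96825 \left(- \frac{1}{93060}\right) = - \frac{6455}{6204}$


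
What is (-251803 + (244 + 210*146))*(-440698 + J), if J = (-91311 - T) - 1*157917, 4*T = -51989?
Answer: 598131535785/4 ≈ 1.4953e+11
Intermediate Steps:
T = -51989/4 (T = (¼)*(-51989) = -51989/4 ≈ -12997.)
J = -944923/4 (J = (-91311 - 1*(-51989/4)) - 1*157917 = (-91311 + 51989/4) - 157917 = -313255/4 - 157917 = -944923/4 ≈ -2.3623e+5)
(-251803 + (244 + 210*146))*(-440698 + J) = (-251803 + (244 + 210*146))*(-440698 - 944923/4) = (-251803 + (244 + 30660))*(-2707715/4) = (-251803 + 30904)*(-2707715/4) = -220899*(-2707715/4) = 598131535785/4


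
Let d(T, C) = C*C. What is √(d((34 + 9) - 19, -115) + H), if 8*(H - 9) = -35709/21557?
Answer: √98396796942430/86228 ≈ 115.04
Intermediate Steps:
d(T, C) = C²
H = 1516395/172456 (H = 9 + (-35709/21557)/8 = 9 + (-35709*1/21557)/8 = 9 + (⅛)*(-35709/21557) = 9 - 35709/172456 = 1516395/172456 ≈ 8.7929)
√(d((34 + 9) - 19, -115) + H) = √((-115)² + 1516395/172456) = √(13225 + 1516395/172456) = √(2282246995/172456) = √98396796942430/86228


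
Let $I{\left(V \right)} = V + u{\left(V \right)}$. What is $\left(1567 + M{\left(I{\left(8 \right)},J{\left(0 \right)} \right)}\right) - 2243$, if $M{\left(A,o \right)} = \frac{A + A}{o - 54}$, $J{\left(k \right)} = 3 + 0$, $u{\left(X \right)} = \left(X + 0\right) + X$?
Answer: $- \frac{11508}{17} \approx -676.94$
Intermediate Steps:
$u{\left(X \right)} = 2 X$ ($u{\left(X \right)} = X + X = 2 X$)
$I{\left(V \right)} = 3 V$ ($I{\left(V \right)} = V + 2 V = 3 V$)
$J{\left(k \right)} = 3$
$M{\left(A,o \right)} = \frac{2 A}{-54 + o}$
$\left(1567 + M{\left(I{\left(8 \right)},J{\left(0 \right)} \right)}\right) - 2243 = \left(1567 + \frac{2 \cdot 3 \cdot 8}{-54 + 3}\right) - 2243 = \left(1567 + 2 \cdot 24 \frac{1}{-51}\right) - 2243 = \left(1567 + 2 \cdot 24 \left(- \frac{1}{51}\right)\right) - 2243 = \left(1567 - \frac{16}{17}\right) - 2243 = \frac{26623}{17} - 2243 = - \frac{11508}{17}$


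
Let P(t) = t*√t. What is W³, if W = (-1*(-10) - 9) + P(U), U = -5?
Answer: -374 + 610*I*√5 ≈ -374.0 + 1364.0*I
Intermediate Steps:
P(t) = t^(3/2)
W = 1 - 5*I*√5 (W = (-1*(-10) - 9) + (-5)^(3/2) = (10 - 9) - 5*I*√5 = 1 - 5*I*√5 ≈ 1.0 - 11.18*I)
W³ = (1 - 5*I*√5)³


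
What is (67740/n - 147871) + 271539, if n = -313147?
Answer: 38726195456/313147 ≈ 1.2367e+5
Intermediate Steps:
(67740/n - 147871) + 271539 = (67740/(-313147) - 147871) + 271539 = (67740*(-1/313147) - 147871) + 271539 = (-67740/313147 - 147871) + 271539 = -46305427777/313147 + 271539 = 38726195456/313147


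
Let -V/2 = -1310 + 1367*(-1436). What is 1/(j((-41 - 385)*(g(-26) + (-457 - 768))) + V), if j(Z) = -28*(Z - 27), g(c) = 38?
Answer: -1/10229136 ≈ -9.7760e-8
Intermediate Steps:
j(Z) = 756 - 28*Z (j(Z) = -28*(-27 + Z) = 756 - 28*Z)
V = 3928644 (V = -2*(-1310 + 1367*(-1436)) = -2*(-1310 - 1963012) = -2*(-1964322) = 3928644)
1/(j((-41 - 385)*(g(-26) + (-457 - 768))) + V) = 1/((756 - 28*(-41 - 385)*(38 + (-457 - 768))) + 3928644) = 1/((756 - (-11928)*(38 - 1225)) + 3928644) = 1/((756 - (-11928)*(-1187)) + 3928644) = 1/((756 - 28*505662) + 3928644) = 1/((756 - 14158536) + 3928644) = 1/(-14157780 + 3928644) = 1/(-10229136) = -1/10229136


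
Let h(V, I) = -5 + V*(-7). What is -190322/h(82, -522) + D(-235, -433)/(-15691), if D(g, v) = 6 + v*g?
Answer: 2927422883/9085089 ≈ 322.22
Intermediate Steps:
D(g, v) = 6 + g*v
h(V, I) = -5 - 7*V
-190322/h(82, -522) + D(-235, -433)/(-15691) = -190322/(-5 - 7*82) + (6 - 235*(-433))/(-15691) = -190322/(-5 - 574) + (6 + 101755)*(-1/15691) = -190322/(-579) + 101761*(-1/15691) = -190322*(-1/579) - 101761/15691 = 190322/579 - 101761/15691 = 2927422883/9085089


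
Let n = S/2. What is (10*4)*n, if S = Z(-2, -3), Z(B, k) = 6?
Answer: 120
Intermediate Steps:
S = 6
n = 3 (n = 6/2 = 6*(½) = 3)
(10*4)*n = (10*4)*3 = 40*3 = 120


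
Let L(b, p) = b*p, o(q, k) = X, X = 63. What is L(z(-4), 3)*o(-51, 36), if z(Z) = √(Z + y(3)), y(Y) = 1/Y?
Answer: 63*I*√33 ≈ 361.91*I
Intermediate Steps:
o(q, k) = 63
z(Z) = √(⅓ + Z) (z(Z) = √(Z + 1/3) = √(Z + ⅓) = √(⅓ + Z))
L(z(-4), 3)*o(-51, 36) = ((√(3 + 9*(-4))/3)*3)*63 = ((√(3 - 36)/3)*3)*63 = ((√(-33)/3)*3)*63 = (((I*√33)/3)*3)*63 = ((I*√33/3)*3)*63 = (I*√33)*63 = 63*I*√33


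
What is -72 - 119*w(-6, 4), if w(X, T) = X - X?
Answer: -72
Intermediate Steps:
w(X, T) = 0
-72 - 119*w(-6, 4) = -72 - 119*0 = -72 + 0 = -72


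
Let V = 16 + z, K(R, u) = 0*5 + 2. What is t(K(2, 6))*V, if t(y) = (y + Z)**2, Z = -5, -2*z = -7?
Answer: 351/2 ≈ 175.50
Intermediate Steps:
z = 7/2 (z = -1/2*(-7) = 7/2 ≈ 3.5000)
K(R, u) = 2 (K(R, u) = 0 + 2 = 2)
V = 39/2 (V = 16 + 7/2 = 39/2 ≈ 19.500)
t(y) = (-5 + y)**2 (t(y) = (y - 5)**2 = (-5 + y)**2)
t(K(2, 6))*V = (-5 + 2)**2*(39/2) = (-3)**2*(39/2) = 9*(39/2) = 351/2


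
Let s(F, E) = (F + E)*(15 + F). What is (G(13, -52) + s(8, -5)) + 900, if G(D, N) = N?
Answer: 917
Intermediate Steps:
s(F, E) = (15 + F)*(E + F) (s(F, E) = (E + F)*(15 + F) = (15 + F)*(E + F))
(G(13, -52) + s(8, -5)) + 900 = (-52 + (8² + 15*(-5) + 15*8 - 5*8)) + 900 = (-52 + (64 - 75 + 120 - 40)) + 900 = (-52 + 69) + 900 = 17 + 900 = 917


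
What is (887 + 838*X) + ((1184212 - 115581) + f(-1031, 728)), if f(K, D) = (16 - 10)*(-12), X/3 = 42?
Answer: 1175034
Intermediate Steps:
X = 126 (X = 3*42 = 126)
f(K, D) = -72 (f(K, D) = 6*(-12) = -72)
(887 + 838*X) + ((1184212 - 115581) + f(-1031, 728)) = (887 + 838*126) + ((1184212 - 115581) - 72) = (887 + 105588) + (1068631 - 72) = 106475 + 1068559 = 1175034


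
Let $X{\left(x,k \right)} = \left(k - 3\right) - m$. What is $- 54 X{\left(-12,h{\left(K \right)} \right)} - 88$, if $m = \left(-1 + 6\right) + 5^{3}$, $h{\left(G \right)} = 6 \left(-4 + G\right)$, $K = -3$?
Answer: $9362$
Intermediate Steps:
$h{\left(G \right)} = -24 + 6 G$
$m = 130$ ($m = 5 + 125 = 130$)
$X{\left(x,k \right)} = -133 + k$ ($X{\left(x,k \right)} = \left(k - 3\right) - 130 = \left(-3 + k\right) - 130 = -133 + k$)
$- 54 X{\left(-12,h{\left(K \right)} \right)} - 88 = - 54 \left(-133 + \left(-24 + 6 \left(-3\right)\right)\right) - 88 = - 54 \left(-133 - 42\right) - 88 = \left(-54\right) \left(-175\right) - 88 = 9450 - 88 = 9362$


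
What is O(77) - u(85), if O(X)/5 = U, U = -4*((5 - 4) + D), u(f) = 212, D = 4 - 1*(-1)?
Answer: -332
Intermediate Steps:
D = 5 (D = 4 + 1 = 5)
U = -24 (U = -4*((5 - 4) + 5) = -4*(1 + 5) = -4*6 = -24)
O(X) = -120 (O(X) = 5*(-24) = -120)
O(77) - u(85) = -120 - 1*212 = -120 - 212 = -332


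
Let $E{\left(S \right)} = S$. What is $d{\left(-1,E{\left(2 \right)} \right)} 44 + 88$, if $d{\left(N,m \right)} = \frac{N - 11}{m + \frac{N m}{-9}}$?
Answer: $- \frac{748}{5} \approx -149.6$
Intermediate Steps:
$d{\left(N,m \right)} = \frac{-11 + N}{m - \frac{N m}{9}}$ ($d{\left(N,m \right)} = \frac{-11 + N}{m + N m \left(- \frac{1}{9}\right)} = \frac{-11 + N}{m - \frac{N m}{9}}$)
$d{\left(-1,E{\left(2 \right)} \right)} 44 + 88 = \frac{9 \left(11 - -1\right)}{2 \left(-9 - 1\right)} 44 + 88 = 9 \cdot \frac{1}{2} \frac{1}{-10} \left(11 + 1\right) 44 + 88 = 9 \cdot \frac{1}{2} \left(- \frac{1}{10}\right) 12 \cdot 44 + 88 = \left(- \frac{27}{5}\right) 44 + 88 = - \frac{1188}{5} + 88 = - \frac{748}{5}$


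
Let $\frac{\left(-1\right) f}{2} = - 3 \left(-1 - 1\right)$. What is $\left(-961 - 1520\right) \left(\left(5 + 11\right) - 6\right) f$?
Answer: $297720$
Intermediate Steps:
$f = -12$ ($f = - 2 \left(- 3 \left(-1 - 1\right)\right) = - 2 \left(\left(-3\right) \left(-2\right)\right) = \left(-2\right) 6 = -12$)
$\left(-961 - 1520\right) \left(\left(5 + 11\right) - 6\right) f = \left(-961 - 1520\right) \left(\left(5 + 11\right) - 6\right) \left(-12\right) = - 2481 \left(16 - 6\right) \left(-12\right) = - 2481 \cdot 10 \left(-12\right) = \left(-2481\right) \left(-120\right) = 297720$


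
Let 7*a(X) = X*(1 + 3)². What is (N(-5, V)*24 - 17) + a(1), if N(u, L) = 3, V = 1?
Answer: 401/7 ≈ 57.286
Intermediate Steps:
a(X) = 16*X/7 (a(X) = (X*(1 + 3)²)/7 = (X*4²)/7 = (X*16)/7 = (16*X)/7 = 16*X/7)
(N(-5, V)*24 - 17) + a(1) = (3*24 - 17) + (16/7)*1 = (72 - 17) + 16/7 = 55 + 16/7 = 401/7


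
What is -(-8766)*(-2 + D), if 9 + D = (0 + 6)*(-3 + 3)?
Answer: -96426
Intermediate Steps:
D = -9 (D = -9 + (0 + 6)*(-3 + 3) = -9 + 6*0 = -9 + 0 = -9)
-(-8766)*(-2 + D) = -(-8766)*(-2 - 9) = -(-8766)*(-11) = -974*99 = -96426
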